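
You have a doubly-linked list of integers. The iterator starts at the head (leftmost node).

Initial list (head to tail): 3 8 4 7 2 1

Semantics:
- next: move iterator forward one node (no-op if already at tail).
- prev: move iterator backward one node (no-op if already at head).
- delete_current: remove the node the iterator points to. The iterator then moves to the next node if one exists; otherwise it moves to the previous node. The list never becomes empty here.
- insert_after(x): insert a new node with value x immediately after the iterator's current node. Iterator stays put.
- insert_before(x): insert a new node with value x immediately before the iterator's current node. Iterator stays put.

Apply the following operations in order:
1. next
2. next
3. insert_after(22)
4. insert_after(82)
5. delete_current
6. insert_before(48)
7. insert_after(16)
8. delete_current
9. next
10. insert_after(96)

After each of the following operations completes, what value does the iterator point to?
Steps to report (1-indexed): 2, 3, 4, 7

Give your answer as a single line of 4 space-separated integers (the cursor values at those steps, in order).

After 1 (next): list=[3, 8, 4, 7, 2, 1] cursor@8
After 2 (next): list=[3, 8, 4, 7, 2, 1] cursor@4
After 3 (insert_after(22)): list=[3, 8, 4, 22, 7, 2, 1] cursor@4
After 4 (insert_after(82)): list=[3, 8, 4, 82, 22, 7, 2, 1] cursor@4
After 5 (delete_current): list=[3, 8, 82, 22, 7, 2, 1] cursor@82
After 6 (insert_before(48)): list=[3, 8, 48, 82, 22, 7, 2, 1] cursor@82
After 7 (insert_after(16)): list=[3, 8, 48, 82, 16, 22, 7, 2, 1] cursor@82
After 8 (delete_current): list=[3, 8, 48, 16, 22, 7, 2, 1] cursor@16
After 9 (next): list=[3, 8, 48, 16, 22, 7, 2, 1] cursor@22
After 10 (insert_after(96)): list=[3, 8, 48, 16, 22, 96, 7, 2, 1] cursor@22

Answer: 4 4 4 82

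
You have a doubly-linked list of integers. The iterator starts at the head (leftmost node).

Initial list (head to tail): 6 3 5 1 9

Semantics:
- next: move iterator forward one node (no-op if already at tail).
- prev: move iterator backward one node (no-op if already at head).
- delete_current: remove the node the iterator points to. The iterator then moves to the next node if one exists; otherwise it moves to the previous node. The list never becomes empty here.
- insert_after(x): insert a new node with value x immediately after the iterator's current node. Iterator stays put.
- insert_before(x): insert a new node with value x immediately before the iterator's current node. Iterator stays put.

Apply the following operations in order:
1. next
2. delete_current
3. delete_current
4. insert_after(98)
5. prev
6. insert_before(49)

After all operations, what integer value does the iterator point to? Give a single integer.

Answer: 6

Derivation:
After 1 (next): list=[6, 3, 5, 1, 9] cursor@3
After 2 (delete_current): list=[6, 5, 1, 9] cursor@5
After 3 (delete_current): list=[6, 1, 9] cursor@1
After 4 (insert_after(98)): list=[6, 1, 98, 9] cursor@1
After 5 (prev): list=[6, 1, 98, 9] cursor@6
After 6 (insert_before(49)): list=[49, 6, 1, 98, 9] cursor@6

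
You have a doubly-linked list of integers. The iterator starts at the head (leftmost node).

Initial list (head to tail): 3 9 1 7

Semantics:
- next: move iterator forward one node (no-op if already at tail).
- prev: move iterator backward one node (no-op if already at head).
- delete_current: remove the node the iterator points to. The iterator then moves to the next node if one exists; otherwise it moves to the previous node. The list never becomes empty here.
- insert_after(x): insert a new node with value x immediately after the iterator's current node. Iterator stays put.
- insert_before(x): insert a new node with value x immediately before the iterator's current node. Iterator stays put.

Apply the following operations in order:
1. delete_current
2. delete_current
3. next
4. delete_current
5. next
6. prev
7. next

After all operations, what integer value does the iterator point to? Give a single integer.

Answer: 1

Derivation:
After 1 (delete_current): list=[9, 1, 7] cursor@9
After 2 (delete_current): list=[1, 7] cursor@1
After 3 (next): list=[1, 7] cursor@7
After 4 (delete_current): list=[1] cursor@1
After 5 (next): list=[1] cursor@1
After 6 (prev): list=[1] cursor@1
After 7 (next): list=[1] cursor@1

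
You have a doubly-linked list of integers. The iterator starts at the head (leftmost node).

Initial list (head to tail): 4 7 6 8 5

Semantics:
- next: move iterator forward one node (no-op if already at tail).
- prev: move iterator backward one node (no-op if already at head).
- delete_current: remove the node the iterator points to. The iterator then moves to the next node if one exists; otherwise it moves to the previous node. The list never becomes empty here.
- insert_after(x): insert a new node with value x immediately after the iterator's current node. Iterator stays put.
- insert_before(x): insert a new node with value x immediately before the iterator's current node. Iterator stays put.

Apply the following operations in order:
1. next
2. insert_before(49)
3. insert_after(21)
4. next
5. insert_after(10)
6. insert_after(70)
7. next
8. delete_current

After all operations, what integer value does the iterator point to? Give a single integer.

Answer: 10

Derivation:
After 1 (next): list=[4, 7, 6, 8, 5] cursor@7
After 2 (insert_before(49)): list=[4, 49, 7, 6, 8, 5] cursor@7
After 3 (insert_after(21)): list=[4, 49, 7, 21, 6, 8, 5] cursor@7
After 4 (next): list=[4, 49, 7, 21, 6, 8, 5] cursor@21
After 5 (insert_after(10)): list=[4, 49, 7, 21, 10, 6, 8, 5] cursor@21
After 6 (insert_after(70)): list=[4, 49, 7, 21, 70, 10, 6, 8, 5] cursor@21
After 7 (next): list=[4, 49, 7, 21, 70, 10, 6, 8, 5] cursor@70
After 8 (delete_current): list=[4, 49, 7, 21, 10, 6, 8, 5] cursor@10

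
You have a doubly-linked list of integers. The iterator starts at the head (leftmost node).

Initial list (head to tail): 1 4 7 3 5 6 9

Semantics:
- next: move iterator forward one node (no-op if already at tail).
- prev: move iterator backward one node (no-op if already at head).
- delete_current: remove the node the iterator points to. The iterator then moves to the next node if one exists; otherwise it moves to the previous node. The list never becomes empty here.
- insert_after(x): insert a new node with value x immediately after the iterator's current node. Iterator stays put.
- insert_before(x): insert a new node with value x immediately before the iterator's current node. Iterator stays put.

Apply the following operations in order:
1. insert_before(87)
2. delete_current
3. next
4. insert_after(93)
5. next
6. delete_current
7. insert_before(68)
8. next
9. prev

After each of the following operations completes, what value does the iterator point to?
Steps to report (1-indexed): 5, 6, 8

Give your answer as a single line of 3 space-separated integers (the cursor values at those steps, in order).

Answer: 93 3 5

Derivation:
After 1 (insert_before(87)): list=[87, 1, 4, 7, 3, 5, 6, 9] cursor@1
After 2 (delete_current): list=[87, 4, 7, 3, 5, 6, 9] cursor@4
After 3 (next): list=[87, 4, 7, 3, 5, 6, 9] cursor@7
After 4 (insert_after(93)): list=[87, 4, 7, 93, 3, 5, 6, 9] cursor@7
After 5 (next): list=[87, 4, 7, 93, 3, 5, 6, 9] cursor@93
After 6 (delete_current): list=[87, 4, 7, 3, 5, 6, 9] cursor@3
After 7 (insert_before(68)): list=[87, 4, 7, 68, 3, 5, 6, 9] cursor@3
After 8 (next): list=[87, 4, 7, 68, 3, 5, 6, 9] cursor@5
After 9 (prev): list=[87, 4, 7, 68, 3, 5, 6, 9] cursor@3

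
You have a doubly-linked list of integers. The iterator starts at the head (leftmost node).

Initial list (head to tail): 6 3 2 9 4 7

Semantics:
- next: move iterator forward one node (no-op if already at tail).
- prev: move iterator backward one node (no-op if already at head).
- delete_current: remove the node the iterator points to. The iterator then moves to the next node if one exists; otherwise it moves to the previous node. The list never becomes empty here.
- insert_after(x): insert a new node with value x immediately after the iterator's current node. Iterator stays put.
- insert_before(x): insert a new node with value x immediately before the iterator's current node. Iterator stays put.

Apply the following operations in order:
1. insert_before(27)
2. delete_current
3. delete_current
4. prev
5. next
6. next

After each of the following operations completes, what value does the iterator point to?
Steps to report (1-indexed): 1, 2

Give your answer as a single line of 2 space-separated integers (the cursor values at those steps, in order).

Answer: 6 3

Derivation:
After 1 (insert_before(27)): list=[27, 6, 3, 2, 9, 4, 7] cursor@6
After 2 (delete_current): list=[27, 3, 2, 9, 4, 7] cursor@3
After 3 (delete_current): list=[27, 2, 9, 4, 7] cursor@2
After 4 (prev): list=[27, 2, 9, 4, 7] cursor@27
After 5 (next): list=[27, 2, 9, 4, 7] cursor@2
After 6 (next): list=[27, 2, 9, 4, 7] cursor@9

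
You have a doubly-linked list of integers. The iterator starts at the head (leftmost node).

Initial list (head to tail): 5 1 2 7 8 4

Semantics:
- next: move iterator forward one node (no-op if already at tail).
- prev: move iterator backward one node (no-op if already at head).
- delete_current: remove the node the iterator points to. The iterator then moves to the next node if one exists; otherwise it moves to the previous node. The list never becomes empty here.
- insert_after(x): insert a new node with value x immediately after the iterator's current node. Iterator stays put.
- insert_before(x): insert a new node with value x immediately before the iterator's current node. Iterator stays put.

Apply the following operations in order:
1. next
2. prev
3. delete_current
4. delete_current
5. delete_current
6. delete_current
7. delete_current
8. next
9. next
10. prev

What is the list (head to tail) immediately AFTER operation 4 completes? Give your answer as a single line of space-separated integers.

After 1 (next): list=[5, 1, 2, 7, 8, 4] cursor@1
After 2 (prev): list=[5, 1, 2, 7, 8, 4] cursor@5
After 3 (delete_current): list=[1, 2, 7, 8, 4] cursor@1
After 4 (delete_current): list=[2, 7, 8, 4] cursor@2

Answer: 2 7 8 4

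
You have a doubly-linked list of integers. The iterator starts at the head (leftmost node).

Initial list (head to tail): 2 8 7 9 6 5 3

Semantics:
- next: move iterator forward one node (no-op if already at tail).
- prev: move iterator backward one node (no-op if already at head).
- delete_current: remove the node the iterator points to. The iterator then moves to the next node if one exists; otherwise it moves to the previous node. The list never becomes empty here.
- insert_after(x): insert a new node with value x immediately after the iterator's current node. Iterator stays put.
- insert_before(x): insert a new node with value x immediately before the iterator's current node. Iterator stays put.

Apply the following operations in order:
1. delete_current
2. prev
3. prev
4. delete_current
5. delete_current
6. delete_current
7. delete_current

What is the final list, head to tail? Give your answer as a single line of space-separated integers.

Answer: 5 3

Derivation:
After 1 (delete_current): list=[8, 7, 9, 6, 5, 3] cursor@8
After 2 (prev): list=[8, 7, 9, 6, 5, 3] cursor@8
After 3 (prev): list=[8, 7, 9, 6, 5, 3] cursor@8
After 4 (delete_current): list=[7, 9, 6, 5, 3] cursor@7
After 5 (delete_current): list=[9, 6, 5, 3] cursor@9
After 6 (delete_current): list=[6, 5, 3] cursor@6
After 7 (delete_current): list=[5, 3] cursor@5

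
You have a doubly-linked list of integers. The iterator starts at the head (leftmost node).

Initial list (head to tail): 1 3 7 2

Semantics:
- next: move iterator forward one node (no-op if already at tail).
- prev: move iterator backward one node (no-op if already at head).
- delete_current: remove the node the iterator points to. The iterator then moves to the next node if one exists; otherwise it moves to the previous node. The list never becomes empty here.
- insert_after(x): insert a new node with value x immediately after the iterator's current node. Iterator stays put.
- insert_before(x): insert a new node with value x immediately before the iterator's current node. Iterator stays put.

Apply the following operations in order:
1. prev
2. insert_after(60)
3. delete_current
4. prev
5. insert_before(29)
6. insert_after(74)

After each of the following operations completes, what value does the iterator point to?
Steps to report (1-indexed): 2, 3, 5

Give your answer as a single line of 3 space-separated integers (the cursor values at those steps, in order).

After 1 (prev): list=[1, 3, 7, 2] cursor@1
After 2 (insert_after(60)): list=[1, 60, 3, 7, 2] cursor@1
After 3 (delete_current): list=[60, 3, 7, 2] cursor@60
After 4 (prev): list=[60, 3, 7, 2] cursor@60
After 5 (insert_before(29)): list=[29, 60, 3, 7, 2] cursor@60
After 6 (insert_after(74)): list=[29, 60, 74, 3, 7, 2] cursor@60

Answer: 1 60 60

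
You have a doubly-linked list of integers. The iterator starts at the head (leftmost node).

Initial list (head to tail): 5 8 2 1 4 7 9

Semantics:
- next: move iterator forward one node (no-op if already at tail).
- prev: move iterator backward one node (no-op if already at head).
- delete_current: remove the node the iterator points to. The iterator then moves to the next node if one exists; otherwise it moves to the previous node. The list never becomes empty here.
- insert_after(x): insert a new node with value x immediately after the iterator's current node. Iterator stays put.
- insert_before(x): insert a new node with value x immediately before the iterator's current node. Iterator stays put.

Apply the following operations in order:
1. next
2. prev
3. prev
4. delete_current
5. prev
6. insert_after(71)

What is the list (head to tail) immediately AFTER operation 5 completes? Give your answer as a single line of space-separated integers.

After 1 (next): list=[5, 8, 2, 1, 4, 7, 9] cursor@8
After 2 (prev): list=[5, 8, 2, 1, 4, 7, 9] cursor@5
After 3 (prev): list=[5, 8, 2, 1, 4, 7, 9] cursor@5
After 4 (delete_current): list=[8, 2, 1, 4, 7, 9] cursor@8
After 5 (prev): list=[8, 2, 1, 4, 7, 9] cursor@8

Answer: 8 2 1 4 7 9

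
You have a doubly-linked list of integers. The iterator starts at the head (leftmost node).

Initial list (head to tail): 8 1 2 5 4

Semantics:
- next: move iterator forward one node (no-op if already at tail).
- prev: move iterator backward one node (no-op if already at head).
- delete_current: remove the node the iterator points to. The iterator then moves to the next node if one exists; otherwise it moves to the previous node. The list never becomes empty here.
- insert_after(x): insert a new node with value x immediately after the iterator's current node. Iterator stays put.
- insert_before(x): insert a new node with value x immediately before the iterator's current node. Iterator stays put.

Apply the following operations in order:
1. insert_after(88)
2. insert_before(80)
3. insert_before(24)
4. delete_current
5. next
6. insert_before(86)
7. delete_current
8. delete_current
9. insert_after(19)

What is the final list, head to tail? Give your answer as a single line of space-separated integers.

After 1 (insert_after(88)): list=[8, 88, 1, 2, 5, 4] cursor@8
After 2 (insert_before(80)): list=[80, 8, 88, 1, 2, 5, 4] cursor@8
After 3 (insert_before(24)): list=[80, 24, 8, 88, 1, 2, 5, 4] cursor@8
After 4 (delete_current): list=[80, 24, 88, 1, 2, 5, 4] cursor@88
After 5 (next): list=[80, 24, 88, 1, 2, 5, 4] cursor@1
After 6 (insert_before(86)): list=[80, 24, 88, 86, 1, 2, 5, 4] cursor@1
After 7 (delete_current): list=[80, 24, 88, 86, 2, 5, 4] cursor@2
After 8 (delete_current): list=[80, 24, 88, 86, 5, 4] cursor@5
After 9 (insert_after(19)): list=[80, 24, 88, 86, 5, 19, 4] cursor@5

Answer: 80 24 88 86 5 19 4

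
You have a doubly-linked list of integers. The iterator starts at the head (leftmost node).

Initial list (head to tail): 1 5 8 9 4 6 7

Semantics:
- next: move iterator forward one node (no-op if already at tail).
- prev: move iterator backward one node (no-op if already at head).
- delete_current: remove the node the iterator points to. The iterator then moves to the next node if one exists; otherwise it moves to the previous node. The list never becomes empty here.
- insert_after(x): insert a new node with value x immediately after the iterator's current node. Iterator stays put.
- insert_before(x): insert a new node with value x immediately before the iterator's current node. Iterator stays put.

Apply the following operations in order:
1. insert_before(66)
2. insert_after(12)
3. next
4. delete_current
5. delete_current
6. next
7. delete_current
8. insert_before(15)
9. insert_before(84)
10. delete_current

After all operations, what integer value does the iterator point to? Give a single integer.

Answer: 6

Derivation:
After 1 (insert_before(66)): list=[66, 1, 5, 8, 9, 4, 6, 7] cursor@1
After 2 (insert_after(12)): list=[66, 1, 12, 5, 8, 9, 4, 6, 7] cursor@1
After 3 (next): list=[66, 1, 12, 5, 8, 9, 4, 6, 7] cursor@12
After 4 (delete_current): list=[66, 1, 5, 8, 9, 4, 6, 7] cursor@5
After 5 (delete_current): list=[66, 1, 8, 9, 4, 6, 7] cursor@8
After 6 (next): list=[66, 1, 8, 9, 4, 6, 7] cursor@9
After 7 (delete_current): list=[66, 1, 8, 4, 6, 7] cursor@4
After 8 (insert_before(15)): list=[66, 1, 8, 15, 4, 6, 7] cursor@4
After 9 (insert_before(84)): list=[66, 1, 8, 15, 84, 4, 6, 7] cursor@4
After 10 (delete_current): list=[66, 1, 8, 15, 84, 6, 7] cursor@6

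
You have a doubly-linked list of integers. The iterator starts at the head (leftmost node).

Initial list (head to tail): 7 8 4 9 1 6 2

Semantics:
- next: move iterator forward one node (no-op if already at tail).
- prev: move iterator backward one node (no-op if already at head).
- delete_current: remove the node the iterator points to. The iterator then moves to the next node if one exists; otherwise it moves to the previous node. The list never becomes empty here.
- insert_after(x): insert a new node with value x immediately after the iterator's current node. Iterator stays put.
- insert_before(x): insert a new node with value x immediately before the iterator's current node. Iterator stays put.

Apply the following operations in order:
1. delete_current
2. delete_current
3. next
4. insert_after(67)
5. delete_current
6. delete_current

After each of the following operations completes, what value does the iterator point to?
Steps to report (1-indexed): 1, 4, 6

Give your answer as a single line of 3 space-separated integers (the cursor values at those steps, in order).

Answer: 8 9 1

Derivation:
After 1 (delete_current): list=[8, 4, 9, 1, 6, 2] cursor@8
After 2 (delete_current): list=[4, 9, 1, 6, 2] cursor@4
After 3 (next): list=[4, 9, 1, 6, 2] cursor@9
After 4 (insert_after(67)): list=[4, 9, 67, 1, 6, 2] cursor@9
After 5 (delete_current): list=[4, 67, 1, 6, 2] cursor@67
After 6 (delete_current): list=[4, 1, 6, 2] cursor@1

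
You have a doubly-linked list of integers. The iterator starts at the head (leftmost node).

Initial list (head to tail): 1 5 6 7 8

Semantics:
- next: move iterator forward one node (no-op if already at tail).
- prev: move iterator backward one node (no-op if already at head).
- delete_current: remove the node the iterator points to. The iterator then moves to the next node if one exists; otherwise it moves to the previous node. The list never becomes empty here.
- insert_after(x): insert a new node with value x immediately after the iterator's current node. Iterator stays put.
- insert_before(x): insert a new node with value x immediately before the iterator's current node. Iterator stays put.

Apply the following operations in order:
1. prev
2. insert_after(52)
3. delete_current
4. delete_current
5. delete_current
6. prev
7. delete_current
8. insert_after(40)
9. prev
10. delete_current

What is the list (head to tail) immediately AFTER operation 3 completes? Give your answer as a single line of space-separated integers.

After 1 (prev): list=[1, 5, 6, 7, 8] cursor@1
After 2 (insert_after(52)): list=[1, 52, 5, 6, 7, 8] cursor@1
After 3 (delete_current): list=[52, 5, 6, 7, 8] cursor@52

Answer: 52 5 6 7 8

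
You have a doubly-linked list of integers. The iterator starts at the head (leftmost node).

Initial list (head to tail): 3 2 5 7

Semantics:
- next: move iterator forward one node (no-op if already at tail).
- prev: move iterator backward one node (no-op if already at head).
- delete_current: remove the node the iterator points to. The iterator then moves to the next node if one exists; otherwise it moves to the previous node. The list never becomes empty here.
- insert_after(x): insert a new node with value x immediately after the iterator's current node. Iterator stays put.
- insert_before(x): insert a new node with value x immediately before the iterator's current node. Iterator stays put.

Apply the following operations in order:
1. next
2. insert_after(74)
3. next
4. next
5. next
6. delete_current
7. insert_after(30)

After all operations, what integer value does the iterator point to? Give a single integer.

Answer: 5

Derivation:
After 1 (next): list=[3, 2, 5, 7] cursor@2
After 2 (insert_after(74)): list=[3, 2, 74, 5, 7] cursor@2
After 3 (next): list=[3, 2, 74, 5, 7] cursor@74
After 4 (next): list=[3, 2, 74, 5, 7] cursor@5
After 5 (next): list=[3, 2, 74, 5, 7] cursor@7
After 6 (delete_current): list=[3, 2, 74, 5] cursor@5
After 7 (insert_after(30)): list=[3, 2, 74, 5, 30] cursor@5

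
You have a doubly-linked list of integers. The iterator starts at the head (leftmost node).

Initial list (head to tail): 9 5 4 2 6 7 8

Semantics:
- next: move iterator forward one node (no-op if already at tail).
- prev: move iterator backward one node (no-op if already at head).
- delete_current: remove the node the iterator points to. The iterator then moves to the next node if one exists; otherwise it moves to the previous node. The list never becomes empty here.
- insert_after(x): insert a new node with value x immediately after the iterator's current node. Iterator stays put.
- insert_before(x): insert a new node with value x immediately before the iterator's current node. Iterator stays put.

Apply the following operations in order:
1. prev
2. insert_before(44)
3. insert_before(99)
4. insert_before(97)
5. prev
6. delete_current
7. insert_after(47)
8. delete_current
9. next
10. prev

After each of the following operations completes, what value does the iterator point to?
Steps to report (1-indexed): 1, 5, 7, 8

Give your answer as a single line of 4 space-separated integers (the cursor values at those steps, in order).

Answer: 9 97 9 47

Derivation:
After 1 (prev): list=[9, 5, 4, 2, 6, 7, 8] cursor@9
After 2 (insert_before(44)): list=[44, 9, 5, 4, 2, 6, 7, 8] cursor@9
After 3 (insert_before(99)): list=[44, 99, 9, 5, 4, 2, 6, 7, 8] cursor@9
After 4 (insert_before(97)): list=[44, 99, 97, 9, 5, 4, 2, 6, 7, 8] cursor@9
After 5 (prev): list=[44, 99, 97, 9, 5, 4, 2, 6, 7, 8] cursor@97
After 6 (delete_current): list=[44, 99, 9, 5, 4, 2, 6, 7, 8] cursor@9
After 7 (insert_after(47)): list=[44, 99, 9, 47, 5, 4, 2, 6, 7, 8] cursor@9
After 8 (delete_current): list=[44, 99, 47, 5, 4, 2, 6, 7, 8] cursor@47
After 9 (next): list=[44, 99, 47, 5, 4, 2, 6, 7, 8] cursor@5
After 10 (prev): list=[44, 99, 47, 5, 4, 2, 6, 7, 8] cursor@47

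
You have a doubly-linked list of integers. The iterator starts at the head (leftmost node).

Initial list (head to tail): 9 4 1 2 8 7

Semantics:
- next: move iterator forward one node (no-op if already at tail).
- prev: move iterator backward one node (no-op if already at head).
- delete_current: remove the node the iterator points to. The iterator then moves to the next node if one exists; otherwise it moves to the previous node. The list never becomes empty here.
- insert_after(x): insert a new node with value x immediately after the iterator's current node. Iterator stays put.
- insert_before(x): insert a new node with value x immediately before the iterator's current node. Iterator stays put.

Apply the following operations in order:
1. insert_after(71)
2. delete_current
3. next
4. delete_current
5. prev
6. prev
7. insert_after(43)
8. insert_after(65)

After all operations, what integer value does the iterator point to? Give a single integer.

After 1 (insert_after(71)): list=[9, 71, 4, 1, 2, 8, 7] cursor@9
After 2 (delete_current): list=[71, 4, 1, 2, 8, 7] cursor@71
After 3 (next): list=[71, 4, 1, 2, 8, 7] cursor@4
After 4 (delete_current): list=[71, 1, 2, 8, 7] cursor@1
After 5 (prev): list=[71, 1, 2, 8, 7] cursor@71
After 6 (prev): list=[71, 1, 2, 8, 7] cursor@71
After 7 (insert_after(43)): list=[71, 43, 1, 2, 8, 7] cursor@71
After 8 (insert_after(65)): list=[71, 65, 43, 1, 2, 8, 7] cursor@71

Answer: 71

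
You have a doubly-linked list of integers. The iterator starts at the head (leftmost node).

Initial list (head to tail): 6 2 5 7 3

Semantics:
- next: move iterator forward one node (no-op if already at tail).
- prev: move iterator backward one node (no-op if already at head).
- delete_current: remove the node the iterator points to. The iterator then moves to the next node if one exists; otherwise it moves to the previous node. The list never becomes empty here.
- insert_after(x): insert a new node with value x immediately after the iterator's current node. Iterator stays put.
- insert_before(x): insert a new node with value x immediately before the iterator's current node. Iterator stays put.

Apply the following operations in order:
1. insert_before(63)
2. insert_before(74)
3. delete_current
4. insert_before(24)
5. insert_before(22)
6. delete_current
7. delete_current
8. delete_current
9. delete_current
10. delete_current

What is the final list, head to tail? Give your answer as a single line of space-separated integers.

After 1 (insert_before(63)): list=[63, 6, 2, 5, 7, 3] cursor@6
After 2 (insert_before(74)): list=[63, 74, 6, 2, 5, 7, 3] cursor@6
After 3 (delete_current): list=[63, 74, 2, 5, 7, 3] cursor@2
After 4 (insert_before(24)): list=[63, 74, 24, 2, 5, 7, 3] cursor@2
After 5 (insert_before(22)): list=[63, 74, 24, 22, 2, 5, 7, 3] cursor@2
After 6 (delete_current): list=[63, 74, 24, 22, 5, 7, 3] cursor@5
After 7 (delete_current): list=[63, 74, 24, 22, 7, 3] cursor@7
After 8 (delete_current): list=[63, 74, 24, 22, 3] cursor@3
After 9 (delete_current): list=[63, 74, 24, 22] cursor@22
After 10 (delete_current): list=[63, 74, 24] cursor@24

Answer: 63 74 24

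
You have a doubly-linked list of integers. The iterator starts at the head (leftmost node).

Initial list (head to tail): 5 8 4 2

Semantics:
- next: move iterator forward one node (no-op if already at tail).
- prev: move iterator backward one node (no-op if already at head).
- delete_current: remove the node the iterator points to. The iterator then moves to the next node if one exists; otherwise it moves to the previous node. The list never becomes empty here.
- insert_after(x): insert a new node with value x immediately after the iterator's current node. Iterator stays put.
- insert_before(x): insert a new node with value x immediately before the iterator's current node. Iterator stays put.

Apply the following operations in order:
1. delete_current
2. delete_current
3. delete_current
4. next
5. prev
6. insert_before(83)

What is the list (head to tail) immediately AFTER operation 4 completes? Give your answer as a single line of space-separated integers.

After 1 (delete_current): list=[8, 4, 2] cursor@8
After 2 (delete_current): list=[4, 2] cursor@4
After 3 (delete_current): list=[2] cursor@2
After 4 (next): list=[2] cursor@2

Answer: 2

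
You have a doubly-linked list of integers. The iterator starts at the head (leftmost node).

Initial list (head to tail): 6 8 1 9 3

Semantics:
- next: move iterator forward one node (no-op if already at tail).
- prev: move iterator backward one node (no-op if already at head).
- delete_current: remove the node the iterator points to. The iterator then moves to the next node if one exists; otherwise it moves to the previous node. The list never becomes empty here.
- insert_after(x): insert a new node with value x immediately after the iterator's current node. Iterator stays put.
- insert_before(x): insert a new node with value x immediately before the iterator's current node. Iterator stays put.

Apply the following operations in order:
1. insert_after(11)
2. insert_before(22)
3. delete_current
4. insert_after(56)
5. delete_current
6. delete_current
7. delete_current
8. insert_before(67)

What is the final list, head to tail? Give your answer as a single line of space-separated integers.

Answer: 22 67 1 9 3

Derivation:
After 1 (insert_after(11)): list=[6, 11, 8, 1, 9, 3] cursor@6
After 2 (insert_before(22)): list=[22, 6, 11, 8, 1, 9, 3] cursor@6
After 3 (delete_current): list=[22, 11, 8, 1, 9, 3] cursor@11
After 4 (insert_after(56)): list=[22, 11, 56, 8, 1, 9, 3] cursor@11
After 5 (delete_current): list=[22, 56, 8, 1, 9, 3] cursor@56
After 6 (delete_current): list=[22, 8, 1, 9, 3] cursor@8
After 7 (delete_current): list=[22, 1, 9, 3] cursor@1
After 8 (insert_before(67)): list=[22, 67, 1, 9, 3] cursor@1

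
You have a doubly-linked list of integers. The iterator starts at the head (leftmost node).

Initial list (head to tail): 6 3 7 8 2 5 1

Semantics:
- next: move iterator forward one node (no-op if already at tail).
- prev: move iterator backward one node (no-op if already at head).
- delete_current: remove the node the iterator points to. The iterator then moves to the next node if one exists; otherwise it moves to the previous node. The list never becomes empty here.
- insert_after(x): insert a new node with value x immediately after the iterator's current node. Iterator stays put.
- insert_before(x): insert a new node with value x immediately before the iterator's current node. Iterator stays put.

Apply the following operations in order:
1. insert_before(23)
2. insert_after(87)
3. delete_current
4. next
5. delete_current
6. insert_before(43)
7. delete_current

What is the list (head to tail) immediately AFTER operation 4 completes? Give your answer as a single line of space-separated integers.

Answer: 23 87 3 7 8 2 5 1

Derivation:
After 1 (insert_before(23)): list=[23, 6, 3, 7, 8, 2, 5, 1] cursor@6
After 2 (insert_after(87)): list=[23, 6, 87, 3, 7, 8, 2, 5, 1] cursor@6
After 3 (delete_current): list=[23, 87, 3, 7, 8, 2, 5, 1] cursor@87
After 4 (next): list=[23, 87, 3, 7, 8, 2, 5, 1] cursor@3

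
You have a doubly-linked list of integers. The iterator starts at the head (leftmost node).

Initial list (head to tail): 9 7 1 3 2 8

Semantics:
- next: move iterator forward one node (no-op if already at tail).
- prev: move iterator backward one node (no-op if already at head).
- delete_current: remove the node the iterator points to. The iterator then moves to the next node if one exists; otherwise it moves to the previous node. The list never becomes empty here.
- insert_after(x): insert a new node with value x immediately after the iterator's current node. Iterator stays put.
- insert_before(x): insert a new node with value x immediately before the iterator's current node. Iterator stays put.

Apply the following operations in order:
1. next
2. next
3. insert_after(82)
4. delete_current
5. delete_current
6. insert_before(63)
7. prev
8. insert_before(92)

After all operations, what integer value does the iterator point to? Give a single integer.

Answer: 63

Derivation:
After 1 (next): list=[9, 7, 1, 3, 2, 8] cursor@7
After 2 (next): list=[9, 7, 1, 3, 2, 8] cursor@1
After 3 (insert_after(82)): list=[9, 7, 1, 82, 3, 2, 8] cursor@1
After 4 (delete_current): list=[9, 7, 82, 3, 2, 8] cursor@82
After 5 (delete_current): list=[9, 7, 3, 2, 8] cursor@3
After 6 (insert_before(63)): list=[9, 7, 63, 3, 2, 8] cursor@3
After 7 (prev): list=[9, 7, 63, 3, 2, 8] cursor@63
After 8 (insert_before(92)): list=[9, 7, 92, 63, 3, 2, 8] cursor@63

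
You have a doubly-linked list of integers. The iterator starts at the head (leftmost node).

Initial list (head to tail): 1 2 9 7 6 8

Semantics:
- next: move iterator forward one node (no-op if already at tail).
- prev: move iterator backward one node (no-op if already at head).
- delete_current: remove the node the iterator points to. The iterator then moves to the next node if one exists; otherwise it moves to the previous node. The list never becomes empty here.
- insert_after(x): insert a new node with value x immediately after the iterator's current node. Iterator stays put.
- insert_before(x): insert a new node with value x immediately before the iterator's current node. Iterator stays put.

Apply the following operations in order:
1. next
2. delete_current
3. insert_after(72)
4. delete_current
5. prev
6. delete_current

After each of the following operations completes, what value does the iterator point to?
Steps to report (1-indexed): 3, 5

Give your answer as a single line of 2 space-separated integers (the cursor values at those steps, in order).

After 1 (next): list=[1, 2, 9, 7, 6, 8] cursor@2
After 2 (delete_current): list=[1, 9, 7, 6, 8] cursor@9
After 3 (insert_after(72)): list=[1, 9, 72, 7, 6, 8] cursor@9
After 4 (delete_current): list=[1, 72, 7, 6, 8] cursor@72
After 5 (prev): list=[1, 72, 7, 6, 8] cursor@1
After 6 (delete_current): list=[72, 7, 6, 8] cursor@72

Answer: 9 1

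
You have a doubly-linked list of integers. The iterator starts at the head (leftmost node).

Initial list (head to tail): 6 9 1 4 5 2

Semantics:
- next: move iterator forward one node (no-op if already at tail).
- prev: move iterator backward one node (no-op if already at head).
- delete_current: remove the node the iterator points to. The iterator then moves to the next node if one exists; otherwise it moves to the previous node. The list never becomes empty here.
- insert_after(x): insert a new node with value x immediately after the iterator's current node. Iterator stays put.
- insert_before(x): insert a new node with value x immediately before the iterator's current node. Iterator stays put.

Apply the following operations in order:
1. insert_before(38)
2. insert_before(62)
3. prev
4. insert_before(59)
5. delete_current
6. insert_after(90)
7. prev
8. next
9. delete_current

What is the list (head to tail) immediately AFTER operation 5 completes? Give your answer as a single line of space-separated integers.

After 1 (insert_before(38)): list=[38, 6, 9, 1, 4, 5, 2] cursor@6
After 2 (insert_before(62)): list=[38, 62, 6, 9, 1, 4, 5, 2] cursor@6
After 3 (prev): list=[38, 62, 6, 9, 1, 4, 5, 2] cursor@62
After 4 (insert_before(59)): list=[38, 59, 62, 6, 9, 1, 4, 5, 2] cursor@62
After 5 (delete_current): list=[38, 59, 6, 9, 1, 4, 5, 2] cursor@6

Answer: 38 59 6 9 1 4 5 2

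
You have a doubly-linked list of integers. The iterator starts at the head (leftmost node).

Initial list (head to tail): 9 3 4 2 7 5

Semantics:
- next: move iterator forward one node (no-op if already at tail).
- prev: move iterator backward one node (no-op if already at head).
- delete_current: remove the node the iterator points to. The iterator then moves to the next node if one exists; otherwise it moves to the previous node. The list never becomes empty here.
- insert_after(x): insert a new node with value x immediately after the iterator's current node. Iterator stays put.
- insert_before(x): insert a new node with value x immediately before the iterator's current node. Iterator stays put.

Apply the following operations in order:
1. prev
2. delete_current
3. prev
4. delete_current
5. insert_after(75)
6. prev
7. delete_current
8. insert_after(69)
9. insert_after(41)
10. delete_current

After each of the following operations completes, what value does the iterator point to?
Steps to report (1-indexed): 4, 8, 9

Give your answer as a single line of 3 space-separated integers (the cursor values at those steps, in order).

After 1 (prev): list=[9, 3, 4, 2, 7, 5] cursor@9
After 2 (delete_current): list=[3, 4, 2, 7, 5] cursor@3
After 3 (prev): list=[3, 4, 2, 7, 5] cursor@3
After 4 (delete_current): list=[4, 2, 7, 5] cursor@4
After 5 (insert_after(75)): list=[4, 75, 2, 7, 5] cursor@4
After 6 (prev): list=[4, 75, 2, 7, 5] cursor@4
After 7 (delete_current): list=[75, 2, 7, 5] cursor@75
After 8 (insert_after(69)): list=[75, 69, 2, 7, 5] cursor@75
After 9 (insert_after(41)): list=[75, 41, 69, 2, 7, 5] cursor@75
After 10 (delete_current): list=[41, 69, 2, 7, 5] cursor@41

Answer: 4 75 75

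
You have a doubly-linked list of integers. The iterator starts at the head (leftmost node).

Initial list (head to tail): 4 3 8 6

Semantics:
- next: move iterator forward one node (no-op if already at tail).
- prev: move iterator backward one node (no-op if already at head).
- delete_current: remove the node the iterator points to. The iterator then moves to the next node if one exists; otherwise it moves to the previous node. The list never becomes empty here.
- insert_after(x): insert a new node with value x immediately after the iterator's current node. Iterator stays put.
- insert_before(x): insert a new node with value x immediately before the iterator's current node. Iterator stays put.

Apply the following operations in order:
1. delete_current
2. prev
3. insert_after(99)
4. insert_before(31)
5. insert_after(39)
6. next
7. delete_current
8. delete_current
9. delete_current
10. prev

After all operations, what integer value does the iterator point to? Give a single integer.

After 1 (delete_current): list=[3, 8, 6] cursor@3
After 2 (prev): list=[3, 8, 6] cursor@3
After 3 (insert_after(99)): list=[3, 99, 8, 6] cursor@3
After 4 (insert_before(31)): list=[31, 3, 99, 8, 6] cursor@3
After 5 (insert_after(39)): list=[31, 3, 39, 99, 8, 6] cursor@3
After 6 (next): list=[31, 3, 39, 99, 8, 6] cursor@39
After 7 (delete_current): list=[31, 3, 99, 8, 6] cursor@99
After 8 (delete_current): list=[31, 3, 8, 6] cursor@8
After 9 (delete_current): list=[31, 3, 6] cursor@6
After 10 (prev): list=[31, 3, 6] cursor@3

Answer: 3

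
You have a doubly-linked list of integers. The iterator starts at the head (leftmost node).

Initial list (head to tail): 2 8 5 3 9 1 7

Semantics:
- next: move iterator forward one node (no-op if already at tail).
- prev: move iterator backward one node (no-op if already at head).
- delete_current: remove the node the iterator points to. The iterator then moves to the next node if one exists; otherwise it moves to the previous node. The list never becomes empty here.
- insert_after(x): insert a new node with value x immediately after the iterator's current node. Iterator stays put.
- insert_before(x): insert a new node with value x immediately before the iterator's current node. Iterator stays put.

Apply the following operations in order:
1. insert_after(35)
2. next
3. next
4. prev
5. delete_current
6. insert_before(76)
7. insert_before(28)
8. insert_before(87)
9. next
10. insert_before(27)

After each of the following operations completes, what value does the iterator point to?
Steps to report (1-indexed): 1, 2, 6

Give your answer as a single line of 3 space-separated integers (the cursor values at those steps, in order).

After 1 (insert_after(35)): list=[2, 35, 8, 5, 3, 9, 1, 7] cursor@2
After 2 (next): list=[2, 35, 8, 5, 3, 9, 1, 7] cursor@35
After 3 (next): list=[2, 35, 8, 5, 3, 9, 1, 7] cursor@8
After 4 (prev): list=[2, 35, 8, 5, 3, 9, 1, 7] cursor@35
After 5 (delete_current): list=[2, 8, 5, 3, 9, 1, 7] cursor@8
After 6 (insert_before(76)): list=[2, 76, 8, 5, 3, 9, 1, 7] cursor@8
After 7 (insert_before(28)): list=[2, 76, 28, 8, 5, 3, 9, 1, 7] cursor@8
After 8 (insert_before(87)): list=[2, 76, 28, 87, 8, 5, 3, 9, 1, 7] cursor@8
After 9 (next): list=[2, 76, 28, 87, 8, 5, 3, 9, 1, 7] cursor@5
After 10 (insert_before(27)): list=[2, 76, 28, 87, 8, 27, 5, 3, 9, 1, 7] cursor@5

Answer: 2 35 8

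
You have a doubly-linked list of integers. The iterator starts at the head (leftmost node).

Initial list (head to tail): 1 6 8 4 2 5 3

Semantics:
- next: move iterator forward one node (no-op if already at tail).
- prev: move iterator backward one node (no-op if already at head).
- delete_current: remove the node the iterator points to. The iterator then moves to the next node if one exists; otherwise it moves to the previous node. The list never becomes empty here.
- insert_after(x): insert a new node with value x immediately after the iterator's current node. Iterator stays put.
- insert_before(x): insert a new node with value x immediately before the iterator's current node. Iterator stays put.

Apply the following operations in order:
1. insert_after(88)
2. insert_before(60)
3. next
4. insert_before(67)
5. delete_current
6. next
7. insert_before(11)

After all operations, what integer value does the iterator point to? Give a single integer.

After 1 (insert_after(88)): list=[1, 88, 6, 8, 4, 2, 5, 3] cursor@1
After 2 (insert_before(60)): list=[60, 1, 88, 6, 8, 4, 2, 5, 3] cursor@1
After 3 (next): list=[60, 1, 88, 6, 8, 4, 2, 5, 3] cursor@88
After 4 (insert_before(67)): list=[60, 1, 67, 88, 6, 8, 4, 2, 5, 3] cursor@88
After 5 (delete_current): list=[60, 1, 67, 6, 8, 4, 2, 5, 3] cursor@6
After 6 (next): list=[60, 1, 67, 6, 8, 4, 2, 5, 3] cursor@8
After 7 (insert_before(11)): list=[60, 1, 67, 6, 11, 8, 4, 2, 5, 3] cursor@8

Answer: 8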